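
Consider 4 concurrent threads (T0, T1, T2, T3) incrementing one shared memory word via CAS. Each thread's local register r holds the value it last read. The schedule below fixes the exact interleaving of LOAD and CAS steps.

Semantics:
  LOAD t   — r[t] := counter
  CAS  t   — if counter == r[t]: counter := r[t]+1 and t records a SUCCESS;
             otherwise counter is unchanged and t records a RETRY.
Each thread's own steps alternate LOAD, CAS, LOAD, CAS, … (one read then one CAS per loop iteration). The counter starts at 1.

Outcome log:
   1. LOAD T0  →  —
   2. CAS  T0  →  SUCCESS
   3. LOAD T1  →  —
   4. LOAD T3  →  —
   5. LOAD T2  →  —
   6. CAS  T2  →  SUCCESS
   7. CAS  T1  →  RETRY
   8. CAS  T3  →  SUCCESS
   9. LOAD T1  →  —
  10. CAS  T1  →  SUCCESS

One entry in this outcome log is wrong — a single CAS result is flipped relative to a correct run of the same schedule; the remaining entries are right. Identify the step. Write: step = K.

step = 8

Correct run:
1. LOAD T0 → mem=1 r[T0]=1 [LOAD]
2. CAS T0 → mem=2 r[T0]=1 [OK]
3. LOAD T1 → mem=2 r[T1]=2 [LOAD]
4. LOAD T3 → mem=2 r[T3]=2 [LOAD]
5. LOAD T2 → mem=2 r[T2]=2 [LOAD]
6. CAS T2 → mem=3 r[T2]=2 [OK]
7. CAS T1 → mem=3 r[T1]=2 [RETRY]
8. CAS T3 → mem=3 r[T3]=2 [RETRY]
9. LOAD T1 → mem=3 r[T1]=3 [LOAD]
10. CAS T1 → mem=4 r[T1]=3 [OK]
Flip is step 8.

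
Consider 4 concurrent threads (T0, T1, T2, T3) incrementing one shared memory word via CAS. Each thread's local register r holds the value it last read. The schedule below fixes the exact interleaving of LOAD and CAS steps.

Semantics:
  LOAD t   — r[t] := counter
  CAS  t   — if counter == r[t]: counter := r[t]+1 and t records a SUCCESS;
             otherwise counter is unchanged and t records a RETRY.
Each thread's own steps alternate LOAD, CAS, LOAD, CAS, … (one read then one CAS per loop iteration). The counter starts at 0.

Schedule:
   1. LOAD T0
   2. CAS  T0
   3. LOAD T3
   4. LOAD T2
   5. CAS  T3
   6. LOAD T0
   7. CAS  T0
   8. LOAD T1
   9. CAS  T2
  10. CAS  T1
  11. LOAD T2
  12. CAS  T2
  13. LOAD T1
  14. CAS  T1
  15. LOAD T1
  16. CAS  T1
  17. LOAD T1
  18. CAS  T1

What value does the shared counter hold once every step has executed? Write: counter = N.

T0 LOAD — after: cnt=0, r=0 — load
T0 CAS — after: cnt=1, r=0 — ok
T3 LOAD — after: cnt=1, r=1 — load
T2 LOAD — after: cnt=1, r=1 — load
T3 CAS — after: cnt=2, r=1 — ok
T0 LOAD — after: cnt=2, r=2 — load
T0 CAS — after: cnt=3, r=2 — ok
T1 LOAD — after: cnt=3, r=3 — load
T2 CAS — after: cnt=3, r=1 — retry
T1 CAS — after: cnt=4, r=3 — ok
T2 LOAD — after: cnt=4, r=4 — load
T2 CAS — after: cnt=5, r=4 — ok
T1 LOAD — after: cnt=5, r=5 — load
T1 CAS — after: cnt=6, r=5 — ok
T1 LOAD — after: cnt=6, r=6 — load
T1 CAS — after: cnt=7, r=6 — ok
T1 LOAD — after: cnt=7, r=7 — load
T1 CAS — after: cnt=8, r=7 — ok

counter = 8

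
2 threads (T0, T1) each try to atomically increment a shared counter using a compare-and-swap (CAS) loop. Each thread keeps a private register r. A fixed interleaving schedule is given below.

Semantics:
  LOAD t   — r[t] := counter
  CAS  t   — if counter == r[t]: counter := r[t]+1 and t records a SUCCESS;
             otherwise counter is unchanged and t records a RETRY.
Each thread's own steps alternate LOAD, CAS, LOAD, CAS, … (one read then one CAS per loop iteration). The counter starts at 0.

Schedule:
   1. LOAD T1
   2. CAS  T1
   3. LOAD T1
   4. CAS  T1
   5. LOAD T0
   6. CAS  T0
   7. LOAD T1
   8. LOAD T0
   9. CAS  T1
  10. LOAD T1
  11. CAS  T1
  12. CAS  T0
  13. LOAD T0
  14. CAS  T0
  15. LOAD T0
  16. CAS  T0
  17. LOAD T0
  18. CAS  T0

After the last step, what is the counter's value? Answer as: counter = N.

[1] T1.load  rd  (counter 0, T1.r 0)
[2] T1.cas  hit  (counter 1, T1.r 0)
[3] T1.load  rd  (counter 1, T1.r 1)
[4] T1.cas  hit  (counter 2, T1.r 1)
[5] T0.load  rd  (counter 2, T0.r 2)
[6] T0.cas  hit  (counter 3, T0.r 2)
[7] T1.load  rd  (counter 3, T1.r 3)
[8] T0.load  rd  (counter 3, T0.r 3)
[9] T1.cas  hit  (counter 4, T1.r 3)
[10] T1.load  rd  (counter 4, T1.r 4)
[11] T1.cas  hit  (counter 5, T1.r 4)
[12] T0.cas  miss  (counter 5, T0.r 3)
[13] T0.load  rd  (counter 5, T0.r 5)
[14] T0.cas  hit  (counter 6, T0.r 5)
[15] T0.load  rd  (counter 6, T0.r 6)
[16] T0.cas  hit  (counter 7, T0.r 6)
[17] T0.load  rd  (counter 7, T0.r 7)
[18] T0.cas  hit  (counter 8, T0.r 7)

counter = 8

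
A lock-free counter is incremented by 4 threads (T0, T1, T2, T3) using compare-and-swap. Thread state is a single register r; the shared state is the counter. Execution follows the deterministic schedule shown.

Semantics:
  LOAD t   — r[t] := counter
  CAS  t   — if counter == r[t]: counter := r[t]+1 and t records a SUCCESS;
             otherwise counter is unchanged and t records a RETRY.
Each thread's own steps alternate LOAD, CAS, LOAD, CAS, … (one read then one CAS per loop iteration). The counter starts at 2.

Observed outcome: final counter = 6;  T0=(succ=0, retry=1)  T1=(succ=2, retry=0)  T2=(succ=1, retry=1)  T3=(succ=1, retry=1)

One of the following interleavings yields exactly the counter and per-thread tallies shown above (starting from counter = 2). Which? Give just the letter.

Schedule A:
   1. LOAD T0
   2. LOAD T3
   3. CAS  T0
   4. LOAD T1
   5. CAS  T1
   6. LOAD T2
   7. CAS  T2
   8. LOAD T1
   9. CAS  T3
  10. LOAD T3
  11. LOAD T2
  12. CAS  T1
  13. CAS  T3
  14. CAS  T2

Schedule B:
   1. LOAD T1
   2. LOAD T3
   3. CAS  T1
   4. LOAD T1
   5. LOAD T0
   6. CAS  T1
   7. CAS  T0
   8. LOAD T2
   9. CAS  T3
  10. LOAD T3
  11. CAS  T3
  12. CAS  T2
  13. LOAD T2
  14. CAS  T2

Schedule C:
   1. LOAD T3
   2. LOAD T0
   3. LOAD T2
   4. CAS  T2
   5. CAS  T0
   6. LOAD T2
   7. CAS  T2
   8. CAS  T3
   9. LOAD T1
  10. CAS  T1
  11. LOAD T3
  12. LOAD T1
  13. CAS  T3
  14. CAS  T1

Tracing schedule B:
step 1: T1 LOAD ⇒ load; ctr=2 reg=2
step 2: T3 LOAD ⇒ load; ctr=2 reg=2
step 3: T1 CAS ⇒ ok; ctr=3 reg=2
step 4: T1 LOAD ⇒ load; ctr=3 reg=3
step 5: T0 LOAD ⇒ load; ctr=3 reg=3
step 6: T1 CAS ⇒ ok; ctr=4 reg=3
step 7: T0 CAS ⇒ retry; ctr=4 reg=3
step 8: T2 LOAD ⇒ load; ctr=4 reg=4
step 9: T3 CAS ⇒ retry; ctr=4 reg=2
step 10: T3 LOAD ⇒ load; ctr=4 reg=4
step 11: T3 CAS ⇒ ok; ctr=5 reg=4
step 12: T2 CAS ⇒ retry; ctr=5 reg=4
step 13: T2 LOAD ⇒ load; ctr=5 reg=5
step 14: T2 CAS ⇒ ok; ctr=6 reg=5

B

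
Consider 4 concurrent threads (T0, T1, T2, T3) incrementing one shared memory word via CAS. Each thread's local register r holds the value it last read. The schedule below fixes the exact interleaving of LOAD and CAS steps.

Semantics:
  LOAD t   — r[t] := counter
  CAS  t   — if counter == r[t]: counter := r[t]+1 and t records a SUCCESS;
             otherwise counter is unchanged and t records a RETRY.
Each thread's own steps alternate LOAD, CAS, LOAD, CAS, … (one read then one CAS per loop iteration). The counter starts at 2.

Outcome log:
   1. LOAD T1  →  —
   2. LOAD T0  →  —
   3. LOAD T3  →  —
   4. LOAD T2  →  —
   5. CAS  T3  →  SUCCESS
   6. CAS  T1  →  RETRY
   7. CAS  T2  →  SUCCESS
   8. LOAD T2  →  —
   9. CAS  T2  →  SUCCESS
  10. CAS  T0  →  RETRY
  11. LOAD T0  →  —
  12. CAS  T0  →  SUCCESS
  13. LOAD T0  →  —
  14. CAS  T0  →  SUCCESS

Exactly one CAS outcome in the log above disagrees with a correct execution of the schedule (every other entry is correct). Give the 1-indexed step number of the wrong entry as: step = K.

Re-executing:
T1 LOAD — after: cnt=2, r=2 — load
T0 LOAD — after: cnt=2, r=2 — load
T3 LOAD — after: cnt=2, r=2 — load
T2 LOAD — after: cnt=2, r=2 — load
T3 CAS — after: cnt=3, r=2 — ok
T1 CAS — after: cnt=3, r=2 — retry
T2 CAS — after: cnt=3, r=2 — retry
T2 LOAD — after: cnt=3, r=3 — load
T2 CAS — after: cnt=4, r=3 — ok
T0 CAS — after: cnt=4, r=2 — retry
T0 LOAD — after: cnt=4, r=4 — load
T0 CAS — after: cnt=5, r=4 — ok
T0 LOAD — after: cnt=5, r=5 — load
T0 CAS — after: cnt=6, r=5 — ok
Log disagrees first at step 7.

step = 7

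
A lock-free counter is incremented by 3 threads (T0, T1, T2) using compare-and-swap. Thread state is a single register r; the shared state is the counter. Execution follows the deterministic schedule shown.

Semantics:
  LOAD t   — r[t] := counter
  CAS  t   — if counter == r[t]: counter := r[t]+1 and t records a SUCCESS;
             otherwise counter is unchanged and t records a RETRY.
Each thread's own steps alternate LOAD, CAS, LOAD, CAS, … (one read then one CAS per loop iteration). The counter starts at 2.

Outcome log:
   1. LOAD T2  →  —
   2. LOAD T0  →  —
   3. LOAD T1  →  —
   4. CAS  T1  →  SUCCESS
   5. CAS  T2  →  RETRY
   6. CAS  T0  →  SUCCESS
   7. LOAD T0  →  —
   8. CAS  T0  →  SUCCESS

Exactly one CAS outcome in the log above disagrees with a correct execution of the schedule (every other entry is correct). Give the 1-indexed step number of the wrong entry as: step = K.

Re-executing:
step 1: T2 LOAD ⇒ load; ctr=2 reg=2
step 2: T0 LOAD ⇒ load; ctr=2 reg=2
step 3: T1 LOAD ⇒ load; ctr=2 reg=2
step 4: T1 CAS ⇒ ok; ctr=3 reg=2
step 5: T2 CAS ⇒ retry; ctr=3 reg=2
step 6: T0 CAS ⇒ retry; ctr=3 reg=2
step 7: T0 LOAD ⇒ load; ctr=3 reg=3
step 8: T0 CAS ⇒ ok; ctr=4 reg=3
Mismatch at 6.

step = 6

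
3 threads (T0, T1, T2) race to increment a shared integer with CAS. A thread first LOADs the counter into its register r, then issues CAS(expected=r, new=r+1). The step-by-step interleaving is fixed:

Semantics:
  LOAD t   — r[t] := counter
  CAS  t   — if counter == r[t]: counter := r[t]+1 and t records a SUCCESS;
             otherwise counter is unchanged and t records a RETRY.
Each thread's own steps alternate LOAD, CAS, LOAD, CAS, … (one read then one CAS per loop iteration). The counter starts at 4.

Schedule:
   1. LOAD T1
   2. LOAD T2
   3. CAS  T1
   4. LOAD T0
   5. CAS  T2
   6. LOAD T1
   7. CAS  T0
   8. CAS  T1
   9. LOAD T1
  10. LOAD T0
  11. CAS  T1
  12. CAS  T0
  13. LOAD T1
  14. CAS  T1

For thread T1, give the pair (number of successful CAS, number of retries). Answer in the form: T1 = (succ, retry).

T1 = (3, 1)

#1 T1 reads 4
#2 T2 reads 4
#3 T1 CAS(4→5) writes; counter now 5
#4 T0 reads 5
#5 T2 CAS(4→5) fails; counter now 5
#6 T1 reads 5
#7 T0 CAS(5→6) writes; counter now 6
#8 T1 CAS(5→6) fails; counter now 6
#9 T1 reads 6
#10 T0 reads 6
#11 T1 CAS(6→7) writes; counter now 7
#12 T0 CAS(6→7) fails; counter now 7
#13 T1 reads 7
#14 T1 CAS(7→8) writes; counter now 8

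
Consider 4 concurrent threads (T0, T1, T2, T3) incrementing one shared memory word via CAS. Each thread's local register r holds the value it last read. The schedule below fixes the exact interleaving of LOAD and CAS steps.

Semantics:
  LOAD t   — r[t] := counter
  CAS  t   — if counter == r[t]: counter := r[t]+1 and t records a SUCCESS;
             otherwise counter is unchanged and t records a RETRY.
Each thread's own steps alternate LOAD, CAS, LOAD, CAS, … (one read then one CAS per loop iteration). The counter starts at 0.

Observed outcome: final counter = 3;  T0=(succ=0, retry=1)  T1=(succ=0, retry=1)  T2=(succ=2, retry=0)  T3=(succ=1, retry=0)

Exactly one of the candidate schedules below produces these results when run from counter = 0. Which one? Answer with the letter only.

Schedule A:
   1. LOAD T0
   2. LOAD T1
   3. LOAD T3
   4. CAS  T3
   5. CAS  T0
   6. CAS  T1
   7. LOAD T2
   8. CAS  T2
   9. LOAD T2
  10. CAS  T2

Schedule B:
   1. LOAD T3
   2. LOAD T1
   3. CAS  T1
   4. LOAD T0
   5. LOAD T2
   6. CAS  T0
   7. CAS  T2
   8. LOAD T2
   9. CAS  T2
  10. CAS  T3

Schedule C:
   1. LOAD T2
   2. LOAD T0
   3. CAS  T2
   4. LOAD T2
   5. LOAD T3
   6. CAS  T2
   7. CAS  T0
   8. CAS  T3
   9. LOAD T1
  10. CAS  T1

A

Tracing schedule A:
1. LOAD T0 → mem=0 r[T0]=0 [LOAD]
2. LOAD T1 → mem=0 r[T1]=0 [LOAD]
3. LOAD T3 → mem=0 r[T3]=0 [LOAD]
4. CAS T3 → mem=1 r[T3]=0 [OK]
5. CAS T0 → mem=1 r[T0]=0 [RETRY]
6. CAS T1 → mem=1 r[T1]=0 [RETRY]
7. LOAD T2 → mem=1 r[T2]=1 [LOAD]
8. CAS T2 → mem=2 r[T2]=1 [OK]
9. LOAD T2 → mem=2 r[T2]=2 [LOAD]
10. CAS T2 → mem=3 r[T2]=2 [OK]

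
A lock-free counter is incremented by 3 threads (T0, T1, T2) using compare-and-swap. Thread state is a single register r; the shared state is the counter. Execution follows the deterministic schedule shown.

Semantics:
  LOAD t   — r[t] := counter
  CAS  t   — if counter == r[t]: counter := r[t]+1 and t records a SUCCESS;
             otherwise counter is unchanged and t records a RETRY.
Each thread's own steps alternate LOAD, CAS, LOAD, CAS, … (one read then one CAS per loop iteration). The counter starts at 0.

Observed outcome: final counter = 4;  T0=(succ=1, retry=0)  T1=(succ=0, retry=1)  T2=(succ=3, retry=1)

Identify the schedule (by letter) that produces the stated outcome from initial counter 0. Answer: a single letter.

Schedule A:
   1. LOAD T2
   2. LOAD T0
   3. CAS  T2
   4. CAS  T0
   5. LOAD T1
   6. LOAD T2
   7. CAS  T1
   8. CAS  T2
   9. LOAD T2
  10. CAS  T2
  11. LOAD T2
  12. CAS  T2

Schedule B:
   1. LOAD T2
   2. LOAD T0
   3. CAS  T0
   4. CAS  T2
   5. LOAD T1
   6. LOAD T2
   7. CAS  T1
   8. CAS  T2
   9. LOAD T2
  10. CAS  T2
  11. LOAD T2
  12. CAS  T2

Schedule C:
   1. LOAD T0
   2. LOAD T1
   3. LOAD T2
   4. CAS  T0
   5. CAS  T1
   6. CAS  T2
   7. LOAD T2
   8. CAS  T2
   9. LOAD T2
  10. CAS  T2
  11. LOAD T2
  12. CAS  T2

Simulating candidate C:
T0 LOAD — after: cnt=0, r=0 — load
T1 LOAD — after: cnt=0, r=0 — load
T2 LOAD — after: cnt=0, r=0 — load
T0 CAS — after: cnt=1, r=0 — ok
T1 CAS — after: cnt=1, r=0 — retry
T2 CAS — after: cnt=1, r=0 — retry
T2 LOAD — after: cnt=1, r=1 — load
T2 CAS — after: cnt=2, r=1 — ok
T2 LOAD — after: cnt=2, r=2 — load
T2 CAS — after: cnt=3, r=2 — ok
T2 LOAD — after: cnt=3, r=3 — load
T2 CAS — after: cnt=4, r=3 — ok

C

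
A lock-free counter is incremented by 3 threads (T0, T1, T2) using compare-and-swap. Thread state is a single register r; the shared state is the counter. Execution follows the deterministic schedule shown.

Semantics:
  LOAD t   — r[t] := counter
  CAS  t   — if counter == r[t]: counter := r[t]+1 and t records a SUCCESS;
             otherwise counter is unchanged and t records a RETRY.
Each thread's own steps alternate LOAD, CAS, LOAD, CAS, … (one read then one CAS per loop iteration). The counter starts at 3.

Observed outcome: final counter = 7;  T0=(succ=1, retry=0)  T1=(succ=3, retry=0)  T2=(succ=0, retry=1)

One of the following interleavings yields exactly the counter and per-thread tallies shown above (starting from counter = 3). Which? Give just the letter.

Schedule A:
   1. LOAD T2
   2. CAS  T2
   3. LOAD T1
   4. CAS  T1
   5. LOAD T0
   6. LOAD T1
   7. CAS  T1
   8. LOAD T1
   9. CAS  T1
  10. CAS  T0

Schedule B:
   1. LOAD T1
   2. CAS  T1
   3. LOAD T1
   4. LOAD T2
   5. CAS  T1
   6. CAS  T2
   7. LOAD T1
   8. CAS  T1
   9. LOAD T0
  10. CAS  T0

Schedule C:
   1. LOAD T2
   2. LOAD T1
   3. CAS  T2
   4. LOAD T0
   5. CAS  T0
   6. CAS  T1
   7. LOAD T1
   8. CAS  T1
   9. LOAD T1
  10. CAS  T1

Run B:
   1) LOAD T1:  M=3  r_T1=3
   2) CAS  T1:  M=4  r_T1=3 ✓
   3) LOAD T1:  M=4  r_T1=4
   4) LOAD T2:  M=4  r_T2=4
   5) CAS  T1:  M=5  r_T1=4 ✓
   6) CAS  T2:  M=5  r_T2=4 ✗
   7) LOAD T1:  M=5  r_T1=5
   8) CAS  T1:  M=6  r_T1=5 ✓
   9) LOAD T0:  M=6  r_T0=6
  10) CAS  T0:  M=7  r_T0=6 ✓

B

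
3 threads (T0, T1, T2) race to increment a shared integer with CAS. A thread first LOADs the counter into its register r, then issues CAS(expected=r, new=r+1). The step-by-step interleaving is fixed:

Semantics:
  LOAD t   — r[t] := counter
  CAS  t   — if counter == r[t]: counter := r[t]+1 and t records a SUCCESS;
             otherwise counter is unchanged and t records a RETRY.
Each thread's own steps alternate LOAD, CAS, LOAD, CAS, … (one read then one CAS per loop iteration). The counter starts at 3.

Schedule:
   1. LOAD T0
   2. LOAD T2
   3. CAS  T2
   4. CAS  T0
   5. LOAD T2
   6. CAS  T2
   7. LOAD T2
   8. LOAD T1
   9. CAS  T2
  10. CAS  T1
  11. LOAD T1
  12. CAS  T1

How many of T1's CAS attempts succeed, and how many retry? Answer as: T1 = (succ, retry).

step 1: T0 LOAD ⇒ load; ctr=3 reg=3
step 2: T2 LOAD ⇒ load; ctr=3 reg=3
step 3: T2 CAS ⇒ ok; ctr=4 reg=3
step 4: T0 CAS ⇒ retry; ctr=4 reg=3
step 5: T2 LOAD ⇒ load; ctr=4 reg=4
step 6: T2 CAS ⇒ ok; ctr=5 reg=4
step 7: T2 LOAD ⇒ load; ctr=5 reg=5
step 8: T1 LOAD ⇒ load; ctr=5 reg=5
step 9: T2 CAS ⇒ ok; ctr=6 reg=5
step 10: T1 CAS ⇒ retry; ctr=6 reg=5
step 11: T1 LOAD ⇒ load; ctr=6 reg=6
step 12: T1 CAS ⇒ ok; ctr=7 reg=6

T1 = (1, 1)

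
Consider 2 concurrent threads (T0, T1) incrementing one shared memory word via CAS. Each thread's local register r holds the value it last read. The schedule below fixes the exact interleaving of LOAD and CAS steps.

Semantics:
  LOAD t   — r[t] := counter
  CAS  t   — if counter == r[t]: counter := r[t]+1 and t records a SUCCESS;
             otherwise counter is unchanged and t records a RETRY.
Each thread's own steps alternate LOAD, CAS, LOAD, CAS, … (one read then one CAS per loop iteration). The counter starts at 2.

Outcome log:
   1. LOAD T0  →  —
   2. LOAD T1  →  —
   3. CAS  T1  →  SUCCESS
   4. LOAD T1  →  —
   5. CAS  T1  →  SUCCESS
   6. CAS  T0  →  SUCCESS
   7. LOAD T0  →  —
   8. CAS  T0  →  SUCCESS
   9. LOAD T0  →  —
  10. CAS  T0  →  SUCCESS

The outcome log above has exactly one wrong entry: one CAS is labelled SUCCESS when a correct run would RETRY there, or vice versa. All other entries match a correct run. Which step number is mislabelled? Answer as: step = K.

step = 6

Correct run:
#1 T0 reads 2
#2 T1 reads 2
#3 T1 CAS(2→3) writes; counter now 3
#4 T1 reads 3
#5 T1 CAS(3→4) writes; counter now 4
#6 T0 CAS(2→3) fails; counter now 4
#7 T0 reads 4
#8 T0 CAS(4→5) writes; counter now 5
#9 T0 reads 5
#10 T0 CAS(5→6) writes; counter now 6
Flip is step 6.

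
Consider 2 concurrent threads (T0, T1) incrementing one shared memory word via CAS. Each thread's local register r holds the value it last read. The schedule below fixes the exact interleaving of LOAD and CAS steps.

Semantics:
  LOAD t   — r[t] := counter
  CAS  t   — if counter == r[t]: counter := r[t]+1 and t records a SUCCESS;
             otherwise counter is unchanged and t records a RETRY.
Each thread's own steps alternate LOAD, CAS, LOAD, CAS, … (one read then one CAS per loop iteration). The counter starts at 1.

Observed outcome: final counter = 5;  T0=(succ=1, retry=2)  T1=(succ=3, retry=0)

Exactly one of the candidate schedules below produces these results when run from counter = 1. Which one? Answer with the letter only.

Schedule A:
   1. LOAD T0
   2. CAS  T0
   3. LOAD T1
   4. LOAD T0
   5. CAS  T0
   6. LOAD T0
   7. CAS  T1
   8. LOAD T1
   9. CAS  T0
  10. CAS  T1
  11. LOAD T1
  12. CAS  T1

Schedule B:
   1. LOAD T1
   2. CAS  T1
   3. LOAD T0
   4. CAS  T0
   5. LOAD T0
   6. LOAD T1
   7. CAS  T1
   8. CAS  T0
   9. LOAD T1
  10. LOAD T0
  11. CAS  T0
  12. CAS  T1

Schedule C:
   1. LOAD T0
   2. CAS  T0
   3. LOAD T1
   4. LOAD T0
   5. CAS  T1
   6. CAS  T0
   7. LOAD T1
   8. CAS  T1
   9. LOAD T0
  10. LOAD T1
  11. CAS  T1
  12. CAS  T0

C

Run C:
1. LOAD T0 → mem=1 r[T0]=1 [LOAD]
2. CAS T0 → mem=2 r[T0]=1 [OK]
3. LOAD T1 → mem=2 r[T1]=2 [LOAD]
4. LOAD T0 → mem=2 r[T0]=2 [LOAD]
5. CAS T1 → mem=3 r[T1]=2 [OK]
6. CAS T0 → mem=3 r[T0]=2 [RETRY]
7. LOAD T1 → mem=3 r[T1]=3 [LOAD]
8. CAS T1 → mem=4 r[T1]=3 [OK]
9. LOAD T0 → mem=4 r[T0]=4 [LOAD]
10. LOAD T1 → mem=4 r[T1]=4 [LOAD]
11. CAS T1 → mem=5 r[T1]=4 [OK]
12. CAS T0 → mem=5 r[T0]=4 [RETRY]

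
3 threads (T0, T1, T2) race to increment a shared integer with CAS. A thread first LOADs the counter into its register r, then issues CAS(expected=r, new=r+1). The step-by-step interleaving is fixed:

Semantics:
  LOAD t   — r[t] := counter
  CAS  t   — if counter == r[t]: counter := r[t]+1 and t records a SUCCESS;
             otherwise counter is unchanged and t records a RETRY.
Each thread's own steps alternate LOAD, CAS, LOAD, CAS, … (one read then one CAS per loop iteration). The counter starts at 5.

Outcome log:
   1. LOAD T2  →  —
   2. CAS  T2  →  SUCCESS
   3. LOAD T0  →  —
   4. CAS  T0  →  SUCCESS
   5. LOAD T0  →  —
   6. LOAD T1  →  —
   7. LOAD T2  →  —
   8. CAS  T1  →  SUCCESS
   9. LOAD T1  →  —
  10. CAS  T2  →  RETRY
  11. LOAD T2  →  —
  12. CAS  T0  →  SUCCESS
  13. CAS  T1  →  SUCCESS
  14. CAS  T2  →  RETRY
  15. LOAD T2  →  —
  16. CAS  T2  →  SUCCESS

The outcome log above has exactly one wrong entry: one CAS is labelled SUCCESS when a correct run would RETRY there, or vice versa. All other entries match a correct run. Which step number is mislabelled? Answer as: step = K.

step = 12

Correct run:
   1) LOAD T2:  M=5  r_T2=5
   2) CAS  T2:  M=6  r_T2=5 ✓
   3) LOAD T0:  M=6  r_T0=6
   4) CAS  T0:  M=7  r_T0=6 ✓
   5) LOAD T0:  M=7  r_T0=7
   6) LOAD T1:  M=7  r_T1=7
   7) LOAD T2:  M=7  r_T2=7
   8) CAS  T1:  M=8  r_T1=7 ✓
   9) LOAD T1:  M=8  r_T1=8
  10) CAS  T2:  M=8  r_T2=7 ✗
  11) LOAD T2:  M=8  r_T2=8
  12) CAS  T0:  M=8  r_T0=7 ✗
  13) CAS  T1:  M=9  r_T1=8 ✓
  14) CAS  T2:  M=9  r_T2=8 ✗
  15) LOAD T2:  M=9  r_T2=9
  16) CAS  T2:  M=10  r_T2=9 ✓
Mismatch at 12.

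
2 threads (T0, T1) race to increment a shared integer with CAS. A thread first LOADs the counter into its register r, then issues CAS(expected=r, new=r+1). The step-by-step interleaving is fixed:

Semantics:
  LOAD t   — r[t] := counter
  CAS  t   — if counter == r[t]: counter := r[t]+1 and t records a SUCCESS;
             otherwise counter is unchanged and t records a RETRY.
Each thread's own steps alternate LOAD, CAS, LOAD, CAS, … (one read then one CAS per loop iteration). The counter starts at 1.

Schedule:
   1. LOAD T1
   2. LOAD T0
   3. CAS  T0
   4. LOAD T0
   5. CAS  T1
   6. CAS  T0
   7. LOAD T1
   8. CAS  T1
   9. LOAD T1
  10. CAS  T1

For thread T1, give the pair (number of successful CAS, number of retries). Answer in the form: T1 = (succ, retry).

T1 = (2, 1)

[1] T1.load  rd  (counter 1, T1.r 1)
[2] T0.load  rd  (counter 1, T0.r 1)
[3] T0.cas  hit  (counter 2, T0.r 1)
[4] T0.load  rd  (counter 2, T0.r 2)
[5] T1.cas  miss  (counter 2, T1.r 1)
[6] T0.cas  hit  (counter 3, T0.r 2)
[7] T1.load  rd  (counter 3, T1.r 3)
[8] T1.cas  hit  (counter 4, T1.r 3)
[9] T1.load  rd  (counter 4, T1.r 4)
[10] T1.cas  hit  (counter 5, T1.r 4)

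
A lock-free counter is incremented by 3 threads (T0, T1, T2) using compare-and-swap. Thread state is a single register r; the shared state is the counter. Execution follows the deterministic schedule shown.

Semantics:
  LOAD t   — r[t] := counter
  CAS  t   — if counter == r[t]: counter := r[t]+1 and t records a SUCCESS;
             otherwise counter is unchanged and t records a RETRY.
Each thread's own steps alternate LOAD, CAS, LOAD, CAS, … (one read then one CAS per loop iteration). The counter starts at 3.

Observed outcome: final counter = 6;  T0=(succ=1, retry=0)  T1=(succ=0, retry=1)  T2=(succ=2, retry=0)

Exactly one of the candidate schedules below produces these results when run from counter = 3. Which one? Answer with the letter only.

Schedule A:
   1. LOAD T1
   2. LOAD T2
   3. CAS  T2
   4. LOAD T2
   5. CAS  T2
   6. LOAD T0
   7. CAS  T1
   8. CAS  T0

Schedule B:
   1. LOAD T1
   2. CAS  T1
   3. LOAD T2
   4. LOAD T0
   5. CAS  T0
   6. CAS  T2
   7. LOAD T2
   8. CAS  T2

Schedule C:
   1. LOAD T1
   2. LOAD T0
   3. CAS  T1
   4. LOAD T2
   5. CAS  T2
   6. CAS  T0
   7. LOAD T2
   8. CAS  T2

Run A:
[1] T1.load  rd  (counter 3, T1.r 3)
[2] T2.load  rd  (counter 3, T2.r 3)
[3] T2.cas  hit  (counter 4, T2.r 3)
[4] T2.load  rd  (counter 4, T2.r 4)
[5] T2.cas  hit  (counter 5, T2.r 4)
[6] T0.load  rd  (counter 5, T0.r 5)
[7] T1.cas  miss  (counter 5, T1.r 3)
[8] T0.cas  hit  (counter 6, T0.r 5)

A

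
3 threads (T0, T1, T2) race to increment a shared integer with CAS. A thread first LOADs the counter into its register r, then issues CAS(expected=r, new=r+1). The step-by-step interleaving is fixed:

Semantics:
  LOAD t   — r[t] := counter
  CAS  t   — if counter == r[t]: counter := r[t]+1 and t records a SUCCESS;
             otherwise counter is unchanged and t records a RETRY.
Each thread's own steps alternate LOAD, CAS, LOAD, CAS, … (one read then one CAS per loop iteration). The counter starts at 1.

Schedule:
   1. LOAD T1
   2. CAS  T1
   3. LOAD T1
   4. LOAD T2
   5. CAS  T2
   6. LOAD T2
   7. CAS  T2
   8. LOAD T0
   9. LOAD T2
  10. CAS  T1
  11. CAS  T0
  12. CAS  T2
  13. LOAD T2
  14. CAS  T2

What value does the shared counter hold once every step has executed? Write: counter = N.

counter = 6

#1 T1 reads 1
#2 T1 CAS(1→2) writes; counter now 2
#3 T1 reads 2
#4 T2 reads 2
#5 T2 CAS(2→3) writes; counter now 3
#6 T2 reads 3
#7 T2 CAS(3→4) writes; counter now 4
#8 T0 reads 4
#9 T2 reads 4
#10 T1 CAS(2→3) fails; counter now 4
#11 T0 CAS(4→5) writes; counter now 5
#12 T2 CAS(4→5) fails; counter now 5
#13 T2 reads 5
#14 T2 CAS(5→6) writes; counter now 6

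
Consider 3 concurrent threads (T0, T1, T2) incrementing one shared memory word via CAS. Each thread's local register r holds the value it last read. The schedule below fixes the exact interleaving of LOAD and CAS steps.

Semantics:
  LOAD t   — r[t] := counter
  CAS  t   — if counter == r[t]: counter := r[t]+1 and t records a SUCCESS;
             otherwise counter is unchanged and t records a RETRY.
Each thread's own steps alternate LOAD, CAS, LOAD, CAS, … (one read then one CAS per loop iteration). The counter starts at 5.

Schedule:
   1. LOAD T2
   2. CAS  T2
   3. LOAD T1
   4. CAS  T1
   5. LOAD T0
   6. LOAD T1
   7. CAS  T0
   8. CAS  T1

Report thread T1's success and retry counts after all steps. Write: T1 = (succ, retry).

step 1: T2 LOAD ⇒ load; ctr=5 reg=5
step 2: T2 CAS ⇒ ok; ctr=6 reg=5
step 3: T1 LOAD ⇒ load; ctr=6 reg=6
step 4: T1 CAS ⇒ ok; ctr=7 reg=6
step 5: T0 LOAD ⇒ load; ctr=7 reg=7
step 6: T1 LOAD ⇒ load; ctr=7 reg=7
step 7: T0 CAS ⇒ ok; ctr=8 reg=7
step 8: T1 CAS ⇒ retry; ctr=8 reg=7

T1 = (1, 1)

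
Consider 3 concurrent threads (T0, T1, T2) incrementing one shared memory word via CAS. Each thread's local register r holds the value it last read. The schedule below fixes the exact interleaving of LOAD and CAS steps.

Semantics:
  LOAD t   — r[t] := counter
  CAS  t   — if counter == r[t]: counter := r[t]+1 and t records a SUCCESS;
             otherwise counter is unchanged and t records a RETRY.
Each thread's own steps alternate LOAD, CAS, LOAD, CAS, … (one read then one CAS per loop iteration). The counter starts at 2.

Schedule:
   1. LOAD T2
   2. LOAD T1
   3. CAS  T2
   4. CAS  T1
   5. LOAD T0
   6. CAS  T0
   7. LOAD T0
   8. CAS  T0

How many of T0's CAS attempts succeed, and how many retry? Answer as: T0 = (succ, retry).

T0 = (2, 0)

#1 T2 reads 2
#2 T1 reads 2
#3 T2 CAS(2→3) writes; counter now 3
#4 T1 CAS(2→3) fails; counter now 3
#5 T0 reads 3
#6 T0 CAS(3→4) writes; counter now 4
#7 T0 reads 4
#8 T0 CAS(4→5) writes; counter now 5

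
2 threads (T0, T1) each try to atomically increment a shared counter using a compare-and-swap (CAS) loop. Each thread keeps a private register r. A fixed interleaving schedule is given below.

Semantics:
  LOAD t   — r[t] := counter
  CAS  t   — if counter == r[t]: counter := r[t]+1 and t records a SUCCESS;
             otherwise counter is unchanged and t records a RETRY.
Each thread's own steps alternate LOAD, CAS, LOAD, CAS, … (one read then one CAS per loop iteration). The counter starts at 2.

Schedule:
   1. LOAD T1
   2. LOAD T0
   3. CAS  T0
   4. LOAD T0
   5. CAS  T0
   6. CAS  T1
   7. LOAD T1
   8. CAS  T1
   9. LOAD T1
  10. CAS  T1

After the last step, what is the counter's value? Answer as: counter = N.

1. LOAD T1 → mem=2 r[T1]=2 [LOAD]
2. LOAD T0 → mem=2 r[T0]=2 [LOAD]
3. CAS T0 → mem=3 r[T0]=2 [OK]
4. LOAD T0 → mem=3 r[T0]=3 [LOAD]
5. CAS T0 → mem=4 r[T0]=3 [OK]
6. CAS T1 → mem=4 r[T1]=2 [RETRY]
7. LOAD T1 → mem=4 r[T1]=4 [LOAD]
8. CAS T1 → mem=5 r[T1]=4 [OK]
9. LOAD T1 → mem=5 r[T1]=5 [LOAD]
10. CAS T1 → mem=6 r[T1]=5 [OK]

counter = 6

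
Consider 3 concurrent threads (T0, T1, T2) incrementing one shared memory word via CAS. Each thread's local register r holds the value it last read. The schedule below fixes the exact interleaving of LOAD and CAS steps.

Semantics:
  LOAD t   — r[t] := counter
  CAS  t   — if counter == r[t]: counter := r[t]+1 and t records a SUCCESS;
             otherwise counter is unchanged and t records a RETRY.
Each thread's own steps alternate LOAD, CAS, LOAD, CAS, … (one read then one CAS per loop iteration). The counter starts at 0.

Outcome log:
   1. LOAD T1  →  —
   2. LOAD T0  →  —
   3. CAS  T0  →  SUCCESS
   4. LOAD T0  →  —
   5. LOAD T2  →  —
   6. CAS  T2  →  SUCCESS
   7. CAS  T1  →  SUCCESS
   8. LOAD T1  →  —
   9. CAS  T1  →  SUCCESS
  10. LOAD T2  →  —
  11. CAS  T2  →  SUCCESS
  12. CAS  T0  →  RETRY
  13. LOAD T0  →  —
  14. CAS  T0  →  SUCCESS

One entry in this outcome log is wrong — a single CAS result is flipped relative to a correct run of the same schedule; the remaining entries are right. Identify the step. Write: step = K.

step = 7

Reference trace:
T1 LOAD — after: cnt=0, r=0 — load
T0 LOAD — after: cnt=0, r=0 — load
T0 CAS — after: cnt=1, r=0 — ok
T0 LOAD — after: cnt=1, r=1 — load
T2 LOAD — after: cnt=1, r=1 — load
T2 CAS — after: cnt=2, r=1 — ok
T1 CAS — after: cnt=2, r=0 — retry
T1 LOAD — after: cnt=2, r=2 — load
T1 CAS — after: cnt=3, r=2 — ok
T2 LOAD — after: cnt=3, r=3 — load
T2 CAS — after: cnt=4, r=3 — ok
T0 CAS — after: cnt=4, r=1 — retry
T0 LOAD — after: cnt=4, r=4 — load
T0 CAS — after: cnt=5, r=4 — ok
Log disagrees first at step 7.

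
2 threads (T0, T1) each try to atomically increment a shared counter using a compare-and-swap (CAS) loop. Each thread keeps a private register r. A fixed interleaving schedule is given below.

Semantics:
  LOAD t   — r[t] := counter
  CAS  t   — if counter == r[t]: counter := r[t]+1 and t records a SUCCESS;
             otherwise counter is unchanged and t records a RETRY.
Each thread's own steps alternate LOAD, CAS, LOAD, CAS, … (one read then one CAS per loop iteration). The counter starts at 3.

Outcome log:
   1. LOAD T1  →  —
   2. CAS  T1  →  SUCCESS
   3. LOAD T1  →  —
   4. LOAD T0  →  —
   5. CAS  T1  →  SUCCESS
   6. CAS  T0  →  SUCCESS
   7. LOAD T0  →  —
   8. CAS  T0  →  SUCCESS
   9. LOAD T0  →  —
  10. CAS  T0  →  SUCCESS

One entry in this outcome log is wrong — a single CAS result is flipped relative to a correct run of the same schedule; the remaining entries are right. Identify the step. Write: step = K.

Re-executing:
step 1: T1 LOAD ⇒ load; ctr=3 reg=3
step 2: T1 CAS ⇒ ok; ctr=4 reg=3
step 3: T1 LOAD ⇒ load; ctr=4 reg=4
step 4: T0 LOAD ⇒ load; ctr=4 reg=4
step 5: T1 CAS ⇒ ok; ctr=5 reg=4
step 6: T0 CAS ⇒ retry; ctr=5 reg=4
step 7: T0 LOAD ⇒ load; ctr=5 reg=5
step 8: T0 CAS ⇒ ok; ctr=6 reg=5
step 9: T0 LOAD ⇒ load; ctr=6 reg=6
step 10: T0 CAS ⇒ ok; ctr=7 reg=6
Flip is step 6.

step = 6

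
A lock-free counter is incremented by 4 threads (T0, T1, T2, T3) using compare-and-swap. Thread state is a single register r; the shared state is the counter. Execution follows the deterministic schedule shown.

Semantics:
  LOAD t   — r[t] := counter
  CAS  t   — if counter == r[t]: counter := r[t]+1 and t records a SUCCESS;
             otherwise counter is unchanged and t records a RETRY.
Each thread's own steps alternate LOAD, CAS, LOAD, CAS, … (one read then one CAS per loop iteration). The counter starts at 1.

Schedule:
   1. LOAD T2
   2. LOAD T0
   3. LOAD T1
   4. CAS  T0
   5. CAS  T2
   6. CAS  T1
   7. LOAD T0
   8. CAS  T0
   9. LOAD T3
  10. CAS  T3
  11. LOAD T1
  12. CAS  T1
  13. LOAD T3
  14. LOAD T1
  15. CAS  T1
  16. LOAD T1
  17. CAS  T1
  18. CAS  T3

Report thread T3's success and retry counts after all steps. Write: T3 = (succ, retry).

1. LOAD T2 → mem=1 r[T2]=1 [LOAD]
2. LOAD T0 → mem=1 r[T0]=1 [LOAD]
3. LOAD T1 → mem=1 r[T1]=1 [LOAD]
4. CAS T0 → mem=2 r[T0]=1 [OK]
5. CAS T2 → mem=2 r[T2]=1 [RETRY]
6. CAS T1 → mem=2 r[T1]=1 [RETRY]
7. LOAD T0 → mem=2 r[T0]=2 [LOAD]
8. CAS T0 → mem=3 r[T0]=2 [OK]
9. LOAD T3 → mem=3 r[T3]=3 [LOAD]
10. CAS T3 → mem=4 r[T3]=3 [OK]
11. LOAD T1 → mem=4 r[T1]=4 [LOAD]
12. CAS T1 → mem=5 r[T1]=4 [OK]
13. LOAD T3 → mem=5 r[T3]=5 [LOAD]
14. LOAD T1 → mem=5 r[T1]=5 [LOAD]
15. CAS T1 → mem=6 r[T1]=5 [OK]
16. LOAD T1 → mem=6 r[T1]=6 [LOAD]
17. CAS T1 → mem=7 r[T1]=6 [OK]
18. CAS T3 → mem=7 r[T3]=5 [RETRY]

T3 = (1, 1)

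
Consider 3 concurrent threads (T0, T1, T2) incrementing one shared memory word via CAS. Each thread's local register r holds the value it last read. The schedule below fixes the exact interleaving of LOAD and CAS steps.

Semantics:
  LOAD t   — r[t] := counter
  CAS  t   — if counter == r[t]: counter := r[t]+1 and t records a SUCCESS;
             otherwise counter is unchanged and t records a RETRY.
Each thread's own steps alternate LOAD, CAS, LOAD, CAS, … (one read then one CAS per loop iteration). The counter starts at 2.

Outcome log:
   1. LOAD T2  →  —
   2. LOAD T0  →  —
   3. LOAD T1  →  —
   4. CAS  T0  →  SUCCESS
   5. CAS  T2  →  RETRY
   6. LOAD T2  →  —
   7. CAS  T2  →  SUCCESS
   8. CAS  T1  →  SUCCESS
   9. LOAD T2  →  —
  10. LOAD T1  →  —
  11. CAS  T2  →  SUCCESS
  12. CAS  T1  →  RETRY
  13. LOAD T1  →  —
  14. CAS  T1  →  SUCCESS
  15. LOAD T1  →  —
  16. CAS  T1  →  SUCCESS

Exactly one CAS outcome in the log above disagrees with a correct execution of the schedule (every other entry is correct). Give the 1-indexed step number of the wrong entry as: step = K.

Reference trace:
   1) LOAD T2:  M=2  r_T2=2
   2) LOAD T0:  M=2  r_T0=2
   3) LOAD T1:  M=2  r_T1=2
   4) CAS  T0:  M=3  r_T0=2 ✓
   5) CAS  T2:  M=3  r_T2=2 ✗
   6) LOAD T2:  M=3  r_T2=3
   7) CAS  T2:  M=4  r_T2=3 ✓
   8) CAS  T1:  M=4  r_T1=2 ✗
   9) LOAD T2:  M=4  r_T2=4
  10) LOAD T1:  M=4  r_T1=4
  11) CAS  T2:  M=5  r_T2=4 ✓
  12) CAS  T1:  M=5  r_T1=4 ✗
  13) LOAD T1:  M=5  r_T1=5
  14) CAS  T1:  M=6  r_T1=5 ✓
  15) LOAD T1:  M=6  r_T1=6
  16) CAS  T1:  M=7  r_T1=6 ✓
Log disagrees first at step 8.

step = 8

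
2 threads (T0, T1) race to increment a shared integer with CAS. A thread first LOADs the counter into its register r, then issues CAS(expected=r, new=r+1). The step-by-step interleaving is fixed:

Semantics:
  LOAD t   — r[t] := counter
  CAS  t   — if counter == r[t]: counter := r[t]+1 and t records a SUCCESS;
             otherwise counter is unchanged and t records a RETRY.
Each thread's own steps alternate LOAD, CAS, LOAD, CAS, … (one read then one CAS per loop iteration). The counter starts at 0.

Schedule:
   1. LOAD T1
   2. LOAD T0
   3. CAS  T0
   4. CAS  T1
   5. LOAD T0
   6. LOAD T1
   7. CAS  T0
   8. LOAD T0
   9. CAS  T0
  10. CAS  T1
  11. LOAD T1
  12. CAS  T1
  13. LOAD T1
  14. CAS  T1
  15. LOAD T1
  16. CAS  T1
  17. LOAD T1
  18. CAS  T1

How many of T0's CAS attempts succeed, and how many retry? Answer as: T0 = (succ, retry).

T0 = (3, 0)

#1 T1 reads 0
#2 T0 reads 0
#3 T0 CAS(0→1) writes; counter now 1
#4 T1 CAS(0→1) fails; counter now 1
#5 T0 reads 1
#6 T1 reads 1
#7 T0 CAS(1→2) writes; counter now 2
#8 T0 reads 2
#9 T0 CAS(2→3) writes; counter now 3
#10 T1 CAS(1→2) fails; counter now 3
#11 T1 reads 3
#12 T1 CAS(3→4) writes; counter now 4
#13 T1 reads 4
#14 T1 CAS(4→5) writes; counter now 5
#15 T1 reads 5
#16 T1 CAS(5→6) writes; counter now 6
#17 T1 reads 6
#18 T1 CAS(6→7) writes; counter now 7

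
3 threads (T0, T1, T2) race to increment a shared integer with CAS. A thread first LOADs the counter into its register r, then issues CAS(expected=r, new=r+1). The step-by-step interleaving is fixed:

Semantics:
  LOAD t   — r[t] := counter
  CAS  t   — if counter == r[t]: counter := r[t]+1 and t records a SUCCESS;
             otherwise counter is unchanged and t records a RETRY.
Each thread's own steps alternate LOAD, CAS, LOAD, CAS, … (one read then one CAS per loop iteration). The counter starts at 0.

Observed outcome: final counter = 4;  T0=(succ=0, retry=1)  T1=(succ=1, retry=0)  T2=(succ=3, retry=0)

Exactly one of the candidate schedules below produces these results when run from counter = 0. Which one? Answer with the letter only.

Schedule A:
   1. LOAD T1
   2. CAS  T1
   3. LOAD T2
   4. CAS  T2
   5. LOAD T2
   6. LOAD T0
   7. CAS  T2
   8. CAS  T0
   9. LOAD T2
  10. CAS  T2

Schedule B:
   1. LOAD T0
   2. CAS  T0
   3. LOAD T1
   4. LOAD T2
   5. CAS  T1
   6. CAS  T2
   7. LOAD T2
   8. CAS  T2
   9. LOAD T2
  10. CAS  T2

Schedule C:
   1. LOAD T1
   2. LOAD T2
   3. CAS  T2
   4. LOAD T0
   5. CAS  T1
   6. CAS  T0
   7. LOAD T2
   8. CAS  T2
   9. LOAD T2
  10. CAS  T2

A

Tracing schedule A:
1. LOAD T1 → mem=0 r[T1]=0 [LOAD]
2. CAS T1 → mem=1 r[T1]=0 [OK]
3. LOAD T2 → mem=1 r[T2]=1 [LOAD]
4. CAS T2 → mem=2 r[T2]=1 [OK]
5. LOAD T2 → mem=2 r[T2]=2 [LOAD]
6. LOAD T0 → mem=2 r[T0]=2 [LOAD]
7. CAS T2 → mem=3 r[T2]=2 [OK]
8. CAS T0 → mem=3 r[T0]=2 [RETRY]
9. LOAD T2 → mem=3 r[T2]=3 [LOAD]
10. CAS T2 → mem=4 r[T2]=3 [OK]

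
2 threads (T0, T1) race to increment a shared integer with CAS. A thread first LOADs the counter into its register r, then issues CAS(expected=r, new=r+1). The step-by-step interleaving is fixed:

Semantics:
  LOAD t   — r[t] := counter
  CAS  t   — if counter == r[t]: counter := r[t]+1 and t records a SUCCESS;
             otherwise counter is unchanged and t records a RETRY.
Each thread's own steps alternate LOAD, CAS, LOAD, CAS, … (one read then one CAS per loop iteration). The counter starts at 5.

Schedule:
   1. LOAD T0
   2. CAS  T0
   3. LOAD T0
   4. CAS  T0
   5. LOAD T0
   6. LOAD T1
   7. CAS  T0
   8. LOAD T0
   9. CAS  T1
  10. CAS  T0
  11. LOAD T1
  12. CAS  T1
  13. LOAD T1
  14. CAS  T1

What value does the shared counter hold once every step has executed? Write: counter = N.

counter = 11

1. LOAD T0 → mem=5 r[T0]=5 [LOAD]
2. CAS T0 → mem=6 r[T0]=5 [OK]
3. LOAD T0 → mem=6 r[T0]=6 [LOAD]
4. CAS T0 → mem=7 r[T0]=6 [OK]
5. LOAD T0 → mem=7 r[T0]=7 [LOAD]
6. LOAD T1 → mem=7 r[T1]=7 [LOAD]
7. CAS T0 → mem=8 r[T0]=7 [OK]
8. LOAD T0 → mem=8 r[T0]=8 [LOAD]
9. CAS T1 → mem=8 r[T1]=7 [RETRY]
10. CAS T0 → mem=9 r[T0]=8 [OK]
11. LOAD T1 → mem=9 r[T1]=9 [LOAD]
12. CAS T1 → mem=10 r[T1]=9 [OK]
13. LOAD T1 → mem=10 r[T1]=10 [LOAD]
14. CAS T1 → mem=11 r[T1]=10 [OK]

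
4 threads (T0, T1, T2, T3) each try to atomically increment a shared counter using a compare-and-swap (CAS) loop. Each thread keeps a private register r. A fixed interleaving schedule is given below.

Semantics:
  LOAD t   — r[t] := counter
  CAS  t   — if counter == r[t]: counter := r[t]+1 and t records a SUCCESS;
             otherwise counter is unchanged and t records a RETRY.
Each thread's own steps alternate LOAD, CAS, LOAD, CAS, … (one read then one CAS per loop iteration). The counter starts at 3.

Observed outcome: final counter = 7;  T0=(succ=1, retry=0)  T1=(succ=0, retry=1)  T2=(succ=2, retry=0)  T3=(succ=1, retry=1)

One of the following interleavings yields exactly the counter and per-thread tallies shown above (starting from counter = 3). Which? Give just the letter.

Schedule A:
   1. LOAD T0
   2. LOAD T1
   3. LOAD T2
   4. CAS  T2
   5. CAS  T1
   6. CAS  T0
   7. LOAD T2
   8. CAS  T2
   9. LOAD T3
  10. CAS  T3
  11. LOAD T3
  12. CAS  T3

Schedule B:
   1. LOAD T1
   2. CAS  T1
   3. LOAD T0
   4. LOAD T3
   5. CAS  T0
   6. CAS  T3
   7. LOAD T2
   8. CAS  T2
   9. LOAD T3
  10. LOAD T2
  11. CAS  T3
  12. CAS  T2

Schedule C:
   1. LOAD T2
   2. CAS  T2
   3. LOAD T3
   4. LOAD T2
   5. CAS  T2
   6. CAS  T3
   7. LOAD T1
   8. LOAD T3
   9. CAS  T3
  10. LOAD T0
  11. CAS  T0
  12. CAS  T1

C

Tracing schedule C:
1. LOAD T2 → mem=3 r[T2]=3 [LOAD]
2. CAS T2 → mem=4 r[T2]=3 [OK]
3. LOAD T3 → mem=4 r[T3]=4 [LOAD]
4. LOAD T2 → mem=4 r[T2]=4 [LOAD]
5. CAS T2 → mem=5 r[T2]=4 [OK]
6. CAS T3 → mem=5 r[T3]=4 [RETRY]
7. LOAD T1 → mem=5 r[T1]=5 [LOAD]
8. LOAD T3 → mem=5 r[T3]=5 [LOAD]
9. CAS T3 → mem=6 r[T3]=5 [OK]
10. LOAD T0 → mem=6 r[T0]=6 [LOAD]
11. CAS T0 → mem=7 r[T0]=6 [OK]
12. CAS T1 → mem=7 r[T1]=5 [RETRY]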